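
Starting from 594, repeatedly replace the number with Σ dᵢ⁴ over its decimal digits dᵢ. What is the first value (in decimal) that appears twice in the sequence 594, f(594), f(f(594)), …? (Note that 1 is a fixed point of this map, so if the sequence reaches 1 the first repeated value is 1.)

594 → 5⁴ + 9⁴ + 4⁴ = 7442
7442 → 7⁴ + 4⁴ + 4⁴ + 2⁴ = 2929
2929 → 2⁴ + 9⁴ + 2⁴ + 9⁴ = 13154
13154 → 1⁴ + 3⁴ + 1⁴ + 5⁴ + 4⁴ = 964
964 → 9⁴ + 6⁴ + 4⁴ = 8113
8113 → 8⁴ + 1⁴ + 1⁴ + 3⁴ = 4179
4179 → 4⁴ + 1⁴ + 7⁴ + 9⁴ = 9219
9219 → 9⁴ + 2⁴ + 1⁴ + 9⁴ = 13139
13139 → 1⁴ + 3⁴ + 1⁴ + 3⁴ + 9⁴ = 6725
6725 → 6⁴ + 7⁴ + 2⁴ + 5⁴ = 4338
4338 → 4⁴ + 3⁴ + 3⁴ + 8⁴ = 4514
4514 → 4⁴ + 5⁴ + 1⁴ + 4⁴ = 1138
1138 → 1⁴ + 1⁴ + 3⁴ + 8⁴ = 4179  — 4179 already appeared earlier.

4179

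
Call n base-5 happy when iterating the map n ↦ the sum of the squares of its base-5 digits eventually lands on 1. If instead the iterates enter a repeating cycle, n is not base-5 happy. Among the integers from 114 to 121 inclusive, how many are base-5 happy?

3

114: 114 → 36 → 6 → 2 → 4 → 16 → 10 → 4  (repeats 4)
115: 115 → 25 → 1  (reaches 1)
116: 116 → 26 → 2 → 4 → 16 → 10 → 4  (repeats 4)
117: 117 → 29 → 17 → 13 → 13  (repeats 13)
118: 118 → 34 → 18 → 18  (repeats 18)
119: 119 → 41 → 11 → 5 → 1  (reaches 1)
120: 120 → 32 → 6 → 2 → 4 → 16 → 10 → 4  (repeats 4)
121: 121 → 33 → 11 → 5 → 1  (reaches 1)
base-5 happy: 115, 119, 121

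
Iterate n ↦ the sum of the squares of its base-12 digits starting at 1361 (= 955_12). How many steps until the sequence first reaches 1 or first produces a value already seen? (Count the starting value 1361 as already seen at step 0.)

1361 = (9,5,5)_12 → 9² + 5² + 5² = 131
131 = (10,11)_12 → 10² + 11² = 221
221 = (1,6,5)_12 → 1² + 6² + 5² = 62
62 = (5,2)_12 → 5² + 2² = 29
29 = (2,5)_12 → 2² + 5² = 29  — 29 repeats.
That took 5 steps.

5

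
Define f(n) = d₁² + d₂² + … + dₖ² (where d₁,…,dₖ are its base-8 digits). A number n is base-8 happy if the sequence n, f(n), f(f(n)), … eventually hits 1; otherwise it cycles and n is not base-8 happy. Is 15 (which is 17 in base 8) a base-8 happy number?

15 = (1,7)_8 → 1² + 7² = 1 + 49 = 50
50 = (6,2)_8 → 6² + 2² = 36 + 4 = 40
40 = (5,0)_8 → 5² + 0² = 25 + 0 = 25
25 = (3,1)_8 → 3² + 1² = 9 + 1 = 10
10 = (1,2)_8 → 1² + 2² = 1 + 4 = 5
5 = (5)_8 → 5² = 25  — 25 already seen; the sequence cycles without reaching 1.

not base-8 happy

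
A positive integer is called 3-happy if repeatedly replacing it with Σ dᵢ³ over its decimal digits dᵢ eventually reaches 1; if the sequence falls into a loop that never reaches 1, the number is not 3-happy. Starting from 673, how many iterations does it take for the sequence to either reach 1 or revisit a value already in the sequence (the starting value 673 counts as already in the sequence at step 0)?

8

673 → 6³ + 7³ + 3³ = 586
586 → 5³ + 8³ + 6³ = 853
853 → 8³ + 5³ + 3³ = 664
664 → 6³ + 6³ + 4³ = 496
496 → 4³ + 9³ + 6³ = 1009
1009 → 1³ + 0³ + 0³ + 9³ = 730
730 → 7³ + 3³ + 0³ = 370
370 → 3³ + 7³ + 0³ = 370  — 370 repeats.
That took 8 steps.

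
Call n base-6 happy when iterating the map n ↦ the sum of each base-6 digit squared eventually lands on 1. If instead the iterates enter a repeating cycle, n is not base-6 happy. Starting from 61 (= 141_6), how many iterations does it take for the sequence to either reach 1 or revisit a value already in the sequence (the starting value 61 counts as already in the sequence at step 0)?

61 = (1,4,1)_6 → 1² + 4² + 1² = 18
18 = (3,0)_6 → 3² + 0² = 9
9 = (1,3)_6 → 1² + 3² = 10
10 = (1,4)_6 → 1² + 4² = 17
17 = (2,5)_6 → 2² + 5² = 29
29 = (4,5)_6 → 4² + 5² = 41
41 = (1,0,5)_6 → 1² + 0² + 5² = 26
26 = (4,2)_6 → 4² + 2² = 20
20 = (3,2)_6 → 3² + 2² = 13
13 = (2,1)_6 → 2² + 1² = 5
5 = (5)_6 → 5² = 25
25 = (4,1)_6 → 4² + 1² = 17  — 17 repeats.
That took 12 steps.

12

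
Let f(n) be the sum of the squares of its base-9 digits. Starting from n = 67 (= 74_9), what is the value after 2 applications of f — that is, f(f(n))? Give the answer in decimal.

53

67 = (7,4)_9 → 7² + 4² = 65
65 = (7,2)_9 → 7² + 2² = 53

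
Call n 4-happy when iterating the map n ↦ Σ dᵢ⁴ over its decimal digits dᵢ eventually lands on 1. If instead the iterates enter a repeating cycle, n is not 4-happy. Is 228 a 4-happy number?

228 → 2⁴ + 2⁴ + 8⁴ = 4128
4128 → 4⁴ + 1⁴ + 2⁴ + 8⁴ = 4369
4369 → 4⁴ + 3⁴ + 6⁴ + 9⁴ = 8194
8194 → 8⁴ + 1⁴ + 9⁴ + 4⁴ = 10914
10914 → 1⁴ + 0⁴ + 9⁴ + 1⁴ + 4⁴ = 6819
6819 → 6⁴ + 8⁴ + 1⁴ + 9⁴ = 11954
11954 → 1⁴ + 1⁴ + 9⁴ + 5⁴ + 4⁴ = 7444
7444 → 7⁴ + 4⁴ + 4⁴ + 4⁴ = 3169
3169 → 3⁴ + 1⁴ + 6⁴ + 9⁴ = 7939
7939 → 7⁴ + 9⁴ + 3⁴ + 9⁴ = 15604
15604 → 1⁴ + 5⁴ + 6⁴ + 0⁴ + 4⁴ = 2178
2178 → 2⁴ + 1⁴ + 7⁴ + 8⁴ = 6514
6514 → 6⁴ + 5⁴ + 1⁴ + 4⁴ = 2178  — 2178 already seen; the sequence cycles without reaching 1.

not 4-happy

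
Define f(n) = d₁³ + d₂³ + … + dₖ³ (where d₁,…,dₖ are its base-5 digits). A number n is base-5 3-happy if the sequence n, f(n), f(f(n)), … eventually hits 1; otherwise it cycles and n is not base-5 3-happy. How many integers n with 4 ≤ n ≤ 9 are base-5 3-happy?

4: 4 → 64 → 80 → 28 → 28  — not base-5 3-happy
5: 5 → 1  — base-5 3-happy
6: 6 → 2 → 8 → 28 → 28  — not base-5 3-happy
7: 7 → 9 → 65 → 35 → 9  — not base-5 3-happy
8: 8 → 28 → 28  — not base-5 3-happy
9: 9 → 65 → 35 → 9  — not base-5 3-happy
base-5 3-happy: 5

1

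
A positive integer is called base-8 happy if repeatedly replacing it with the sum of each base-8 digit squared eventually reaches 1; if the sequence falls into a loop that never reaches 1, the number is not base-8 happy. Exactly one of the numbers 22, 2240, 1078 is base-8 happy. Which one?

22: 22 → 40 → 25 → 10 → 5 → 25  — repeats 25 (not base-8 happy)
2240: 2240 → 25 → 10 → 5 → 25  — repeats 25 (not base-8 happy)
1078: 1078 → 76 → 18 → 8 → 1  — reaches 1 (base-8 happy)

1078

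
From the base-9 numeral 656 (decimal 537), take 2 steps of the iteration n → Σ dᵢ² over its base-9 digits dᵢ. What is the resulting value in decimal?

537 = (6,5,6)_9 → 97
97 = (1,1,7)_9 → 51

51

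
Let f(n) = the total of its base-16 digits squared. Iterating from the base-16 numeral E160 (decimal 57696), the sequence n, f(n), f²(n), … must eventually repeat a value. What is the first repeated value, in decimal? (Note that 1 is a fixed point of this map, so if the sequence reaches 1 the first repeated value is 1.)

1

57696 = (14,1,6,0)_16 → 14² + 1² + 6² + 0² = 233
233 = (14,9)_16 → 14² + 9² = 277
277 = (1,1,5)_16 → 1² + 1² + 5² = 27
27 = (1,11)_16 → 1² + 11² = 122
122 = (7,10)_16 → 7² + 10² = 149
149 = (9,5)_16 → 9² + 5² = 106
106 = (6,10)_16 → 6² + 10² = 136
136 = (8,8)_16 → 8² + 8² = 128
128 = (8,0)_16 → 8² + 0² = 64
64 = (4,0)_16 → 4² + 0² = 16
16 = (1,0)_16 → 1² + 0² = 1  — reached the fixed point 1.
1 → 1, so 1 is the first repeated value.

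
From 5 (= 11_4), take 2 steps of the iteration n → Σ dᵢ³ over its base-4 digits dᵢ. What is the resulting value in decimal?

5 = (1,1)_4 → 2
2 = (2)_4 → 8

8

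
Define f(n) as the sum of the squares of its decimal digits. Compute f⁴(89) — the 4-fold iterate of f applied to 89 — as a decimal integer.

89 → 8² + 9² = 64 + 81 = 145
145 → 1² + 4² + 5² = 1 + 16 + 25 = 42
42 → 4² + 2² = 16 + 4 = 20
20 → 2² + 0² = 4 + 0 = 4

4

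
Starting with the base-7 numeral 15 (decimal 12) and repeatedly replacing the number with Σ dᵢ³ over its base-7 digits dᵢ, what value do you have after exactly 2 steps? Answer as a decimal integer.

12 = (1,5)_7 → 1³ + 5³ = 126
126 = (2,4,0)_7 → 2³ + 4³ + 0³ = 72

72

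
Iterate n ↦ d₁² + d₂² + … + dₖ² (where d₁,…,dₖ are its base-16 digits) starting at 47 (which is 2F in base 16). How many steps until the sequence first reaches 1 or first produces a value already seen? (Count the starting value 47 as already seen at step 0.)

12

47 = (2,15)_16 → 2² + 15² = 229
229 = (14,5)_16 → 14² + 5² = 221
221 = (13,13)_16 → 13² + 13² = 338
338 = (1,5,2)_16 → 1² + 5² + 2² = 30
30 = (1,14)_16 → 1² + 14² = 197
197 = (12,5)_16 → 12² + 5² = 169
169 = (10,9)_16 → 10² + 9² = 181
181 = (11,5)_16 → 11² + 5² = 146
146 = (9,2)_16 → 9² + 2² = 85
85 = (5,5)_16 → 5² + 5² = 50
50 = (3,2)_16 → 3² + 2² = 13
13 = (13)_16 → 13² = 169  — 169 repeats.
That took 12 steps.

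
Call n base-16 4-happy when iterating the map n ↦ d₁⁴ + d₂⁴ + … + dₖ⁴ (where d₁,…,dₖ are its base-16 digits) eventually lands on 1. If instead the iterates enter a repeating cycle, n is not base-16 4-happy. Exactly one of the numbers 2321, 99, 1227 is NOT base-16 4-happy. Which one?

2321: 2321 → 6563 → 16643 → 338 → 642 → 4128 → 17 → 2 → 16 → 1  — reaches 1 (base-16 4-happy)
99: 99 → 1377 → 1922 → 6513 → 8964 → 353 → 1298 → 642 → 4128 → 17 → 2 → 16 → 1  — reaches 1 (base-16 4-happy)
1227: 1227 → 35633 → 18819 → 10994 → 60657 → 109778 → 59314 → 55474 → 47314 → 47314  — repeats 47314 (not base-16 4-happy)

1227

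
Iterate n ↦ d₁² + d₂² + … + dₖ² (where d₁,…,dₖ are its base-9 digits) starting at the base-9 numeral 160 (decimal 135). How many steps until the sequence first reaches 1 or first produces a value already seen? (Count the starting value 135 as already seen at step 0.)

135 = (1,6,0)_9 → 1² + 6² + 0² = 1 + 36 + 0 = 37
37 = (4,1)_9 → 4² + 1² = 16 + 1 = 17
17 = (1,8)_9 → 1² + 8² = 1 + 64 = 65
65 = (7,2)_9 → 7² + 2² = 49 + 4 = 53
53 = (5,8)_9 → 5² + 8² = 25 + 64 = 89
89 = (1,0,8)_9 → 1² + 0² + 8² = 1 + 0 + 64 = 65  — 65 repeats.
That took 6 steps.

6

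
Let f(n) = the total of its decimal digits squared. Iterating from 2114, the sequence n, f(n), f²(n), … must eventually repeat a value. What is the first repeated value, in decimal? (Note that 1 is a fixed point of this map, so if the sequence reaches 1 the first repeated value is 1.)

89

2114 → 2² + 1² + 1² + 4² = 4 + 1 + 1 + 16 = 22
22 → 2² + 2² = 4 + 4 = 8
8 → 8² = 64
64 → 6² + 4² = 36 + 16 = 52
52 → 5² + 2² = 25 + 4 = 29
29 → 2² + 9² = 4 + 81 = 85
85 → 8² + 5² = 64 + 25 = 89
89 → 8² + 9² = 64 + 81 = 145
145 → 1² + 4² + 5² = 1 + 16 + 25 = 42
42 → 4² + 2² = 16 + 4 = 20
20 → 2² + 0² = 4 + 0 = 4
4 → 4² = 16
16 → 1² + 6² = 1 + 36 = 37
37 → 3² + 7² = 9 + 49 = 58
58 → 5² + 8² = 25 + 64 = 89  — 89 already appeared earlier.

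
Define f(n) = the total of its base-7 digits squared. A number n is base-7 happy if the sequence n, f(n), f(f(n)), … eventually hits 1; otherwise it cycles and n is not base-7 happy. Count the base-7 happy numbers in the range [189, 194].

1

189: 189 → 45 → 45  — not base-7 happy
190: 190 → 46 → 52 → 10 → 10  — not base-7 happy
191: 191 → 49 → 1  — base-7 happy
192: 192 → 54 → 26 → 34 → 52 → 10 → 10  — not base-7 happy
193: 193 → 61 → 27 → 45 → 45  — not base-7 happy
194: 194 → 70 → 10 → 10  — not base-7 happy
base-7 happy: 191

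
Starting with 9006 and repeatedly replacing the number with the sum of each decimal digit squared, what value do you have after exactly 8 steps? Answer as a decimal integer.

9006 → 9² + 0² + 0² + 6² = 117
117 → 1² + 1² + 7² = 51
51 → 5² + 1² = 26
26 → 2² + 6² = 40
40 → 4² + 0² = 16
16 → 1² + 6² = 37
37 → 3² + 7² = 58
58 → 5² + 8² = 89

89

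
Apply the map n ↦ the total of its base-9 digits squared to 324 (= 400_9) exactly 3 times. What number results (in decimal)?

324 = (4,0,0)_9 → 4² + 0² + 0² = 16
16 = (1,7)_9 → 1² + 7² = 50
50 = (5,5)_9 → 5² + 5² = 50

50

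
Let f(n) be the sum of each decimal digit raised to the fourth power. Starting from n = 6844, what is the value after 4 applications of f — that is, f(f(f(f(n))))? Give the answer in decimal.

6844 → 6⁴ + 8⁴ + 4⁴ + 4⁴ = 1296 + 4096 + 256 + 256 = 5904
5904 → 5⁴ + 9⁴ + 0⁴ + 4⁴ = 625 + 6561 + 0 + 256 = 7442
7442 → 7⁴ + 4⁴ + 4⁴ + 2⁴ = 2401 + 256 + 256 + 16 = 2929
2929 → 2⁴ + 9⁴ + 2⁴ + 9⁴ = 16 + 6561 + 16 + 6561 = 13154

13154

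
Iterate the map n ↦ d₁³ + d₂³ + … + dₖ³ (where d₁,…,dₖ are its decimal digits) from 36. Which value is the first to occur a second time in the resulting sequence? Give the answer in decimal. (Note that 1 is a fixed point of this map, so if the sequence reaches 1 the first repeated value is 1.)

36 → 3³ + 6³ = 27 + 216 = 243
243 → 2³ + 4³ + 3³ = 8 + 64 + 27 = 99
99 → 9³ + 9³ = 729 + 729 = 1458
1458 → 1³ + 4³ + 5³ + 8³ = 1 + 64 + 125 + 512 = 702
702 → 7³ + 0³ + 2³ = 343 + 0 + 8 = 351
351 → 3³ + 5³ + 1³ = 27 + 125 + 1 = 153
153 → 1³ + 5³ + 3³ = 1 + 125 + 27 = 153  — 153 already appeared earlier.

153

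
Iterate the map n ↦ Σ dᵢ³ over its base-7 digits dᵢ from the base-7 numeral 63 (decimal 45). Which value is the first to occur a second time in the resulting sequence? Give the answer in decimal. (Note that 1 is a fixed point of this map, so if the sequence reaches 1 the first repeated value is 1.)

45 = (6,3)_7 → 6³ + 3³ = 243
243 = (4,6,5)_7 → 4³ + 6³ + 5³ = 405
405 = (1,1,1,6)_7 → 1³ + 1³ + 1³ + 6³ = 219
219 = (4,3,2)_7 → 4³ + 3³ + 2³ = 99
99 = (2,0,1)_7 → 2³ + 0³ + 1³ = 9
9 = (1,2)_7 → 1³ + 2³ = 9  — 9 already appeared earlier.

9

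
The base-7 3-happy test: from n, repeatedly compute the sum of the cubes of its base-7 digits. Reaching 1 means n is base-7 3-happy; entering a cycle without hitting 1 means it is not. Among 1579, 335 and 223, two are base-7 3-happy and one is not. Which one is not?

1579: 1579 → 193 → 307 → 433 → 343 → 1  — reaches 1 (base-7 3-happy)
335: 335 → 557 → 137 → 197 → 65 → 17 → 35 → 125 → 251 → 341 → 557  — repeats 557 (not base-7 3-happy)
223: 223 → 307 → 433 → 343 → 1  — reaches 1 (base-7 3-happy)

335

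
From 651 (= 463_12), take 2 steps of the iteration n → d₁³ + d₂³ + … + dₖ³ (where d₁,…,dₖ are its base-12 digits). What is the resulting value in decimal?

651 = (4,6,3)_12 → 4³ + 6³ + 3³ = 307
307 = (2,1,7)_12 → 2³ + 1³ + 7³ = 352

352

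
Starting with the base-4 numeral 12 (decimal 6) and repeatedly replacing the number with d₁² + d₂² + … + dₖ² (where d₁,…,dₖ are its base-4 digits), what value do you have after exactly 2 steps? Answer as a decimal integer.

6 = (1,2)_4 → 1² + 2² = 1 + 4 = 5
5 = (1,1)_4 → 1² + 1² = 1 + 1 = 2

2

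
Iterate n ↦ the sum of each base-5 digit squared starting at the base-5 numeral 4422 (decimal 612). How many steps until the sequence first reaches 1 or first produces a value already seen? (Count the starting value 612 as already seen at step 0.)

5

612 = (4,4,2,2)_5 → 4² + 4² + 2² + 2² = 40
40 = (1,3,0)_5 → 1² + 3² + 0² = 10
10 = (2,0)_5 → 2² + 0² = 4
4 = (4)_5 → 4² = 16
16 = (3,1)_5 → 3² + 1² = 10  — 10 repeats.
That took 5 steps.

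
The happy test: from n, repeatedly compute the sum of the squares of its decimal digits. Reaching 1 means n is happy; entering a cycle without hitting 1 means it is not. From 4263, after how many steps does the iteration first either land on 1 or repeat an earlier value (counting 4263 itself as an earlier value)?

4263 → 4² + 2² + 6² + 3² = 65
65 → 6² + 5² = 61
61 → 6² + 1² = 37
37 → 3² + 7² = 58
58 → 5² + 8² = 89
89 → 8² + 9² = 145
145 → 1² + 4² + 5² = 42
42 → 4² + 2² = 20
20 → 2² + 0² = 4
4 → 4² = 16
16 → 1² + 6² = 37  — 37 repeats.
That took 11 steps.

11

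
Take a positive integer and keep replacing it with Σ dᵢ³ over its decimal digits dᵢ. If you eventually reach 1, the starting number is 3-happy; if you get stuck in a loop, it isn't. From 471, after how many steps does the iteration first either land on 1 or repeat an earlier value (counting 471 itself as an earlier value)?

471 → 408
408 → 576
576 → 684
684 → 792
792 → 1080
1080 → 513
513 → 153
153 → 153  — 153 repeats.
That took 8 steps.

8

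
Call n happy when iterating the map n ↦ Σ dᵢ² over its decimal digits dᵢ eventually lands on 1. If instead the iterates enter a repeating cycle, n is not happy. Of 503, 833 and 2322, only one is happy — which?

503: 503 → 34 → 25 → 29 → 85 → 89 → 145 → 42 → 20 → 4 → 16 → 37 → 58 → 89  — repeats 89 (not happy)
833: 833 → 82 → 68 → 100 → 1  — reaches 1 (happy)
2322: 2322 → 21 → 5 → 25 → 29 → 85 → 89 → 145 → 42 → 20 → 4 → 16 → 37 → 58 → 89  — repeats 89 (not happy)

833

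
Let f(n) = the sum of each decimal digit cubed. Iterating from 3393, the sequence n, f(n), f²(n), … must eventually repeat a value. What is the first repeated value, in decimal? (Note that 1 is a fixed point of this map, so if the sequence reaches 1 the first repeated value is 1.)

3393 → 3³ + 3³ + 9³ + 3³ = 27 + 27 + 729 + 27 = 810
810 → 8³ + 1³ + 0³ = 512 + 1 + 0 = 513
513 → 5³ + 1³ + 3³ = 125 + 1 + 27 = 153
153 → 1³ + 5³ + 3³ = 1 + 125 + 27 = 153  — 153 already appeared earlier.

153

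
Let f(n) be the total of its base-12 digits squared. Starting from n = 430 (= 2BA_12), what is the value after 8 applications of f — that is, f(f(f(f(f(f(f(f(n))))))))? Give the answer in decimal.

430 = (2,11,10)_12 → 2² + 11² + 10² = 4 + 121 + 100 = 225
225 = (1,6,9)_12 → 1² + 6² + 9² = 1 + 36 + 81 = 118
118 = (9,10)_12 → 9² + 10² = 81 + 100 = 181
181 = (1,3,1)_12 → 1² + 3² + 1² = 1 + 9 + 1 = 11
11 = (11)_12 → 11² = 121
121 = (10,1)_12 → 10² + 1² = 100 + 1 = 101
101 = (8,5)_12 → 8² + 5² = 64 + 25 = 89
89 = (7,5)_12 → 7² + 5² = 49 + 25 = 74

74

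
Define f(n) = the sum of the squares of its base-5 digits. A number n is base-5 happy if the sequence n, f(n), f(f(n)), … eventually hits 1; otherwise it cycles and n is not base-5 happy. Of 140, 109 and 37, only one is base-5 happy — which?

140: 140 → 10 → 4 → 16 → 10  — repeats 10 (not base-5 happy)
109: 109 → 33 → 11 → 5 → 1  — reaches 1 (base-5 happy)
37: 37 → 9 → 17 → 13 → 13  — repeats 13 (not base-5 happy)

109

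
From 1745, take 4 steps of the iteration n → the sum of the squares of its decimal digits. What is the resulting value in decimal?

1745 → 1² + 7² + 4² + 5² = 1 + 49 + 16 + 25 = 91
91 → 9² + 1² = 81 + 1 = 82
82 → 8² + 2² = 64 + 4 = 68
68 → 6² + 8² = 36 + 64 = 100

100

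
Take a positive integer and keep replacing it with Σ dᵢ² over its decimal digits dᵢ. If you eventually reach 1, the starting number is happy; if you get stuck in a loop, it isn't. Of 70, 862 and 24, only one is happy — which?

70

70: 70 → 49 → 97 → 130 → 10 → 1  — reaches 1 (happy)
862: 862 → 104 → 17 → 50 → 25 → 29 → 85 → 89 → 145 → 42 → 20 → 4 → 16 → 37 → 58 → 89  — repeats 89 (not happy)
24: 24 → 20 → 4 → 16 → 37 → 58 → 89 → 145 → 42 → 20  — repeats 20 (not happy)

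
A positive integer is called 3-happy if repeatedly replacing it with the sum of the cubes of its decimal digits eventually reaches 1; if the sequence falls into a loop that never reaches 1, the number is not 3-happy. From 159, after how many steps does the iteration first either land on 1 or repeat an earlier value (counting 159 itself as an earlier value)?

9

159 → 1³ + 5³ + 9³ = 1 + 125 + 729 = 855
855 → 8³ + 5³ + 5³ = 512 + 125 + 125 = 762
762 → 7³ + 6³ + 2³ = 343 + 216 + 8 = 567
567 → 5³ + 6³ + 7³ = 125 + 216 + 343 = 684
684 → 6³ + 8³ + 4³ = 216 + 512 + 64 = 792
792 → 7³ + 9³ + 2³ = 343 + 729 + 8 = 1080
1080 → 1³ + 0³ + 8³ + 0³ = 1 + 0 + 512 + 0 = 513
513 → 5³ + 1³ + 3³ = 125 + 1 + 27 = 153
153 → 1³ + 5³ + 3³ = 1 + 125 + 27 = 153  — 153 repeats.
That took 9 steps.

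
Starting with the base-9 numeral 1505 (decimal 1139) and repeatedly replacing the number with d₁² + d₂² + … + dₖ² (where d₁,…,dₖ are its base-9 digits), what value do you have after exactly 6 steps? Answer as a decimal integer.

53

1139 = (1,5,0,5)_9 → 1² + 5² + 0² + 5² = 1 + 25 + 0 + 25 = 51
51 = (5,6)_9 → 5² + 6² = 25 + 36 = 61
61 = (6,7)_9 → 6² + 7² = 36 + 49 = 85
85 = (1,0,4)_9 → 1² + 0² + 4² = 1 + 0 + 16 = 17
17 = (1,8)_9 → 1² + 8² = 1 + 64 = 65
65 = (7,2)_9 → 7² + 2² = 49 + 4 = 53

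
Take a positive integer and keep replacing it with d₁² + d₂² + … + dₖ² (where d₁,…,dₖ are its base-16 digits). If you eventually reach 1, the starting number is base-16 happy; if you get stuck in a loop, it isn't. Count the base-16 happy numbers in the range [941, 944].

3

941: 941 → 278 → 38 → 40 → 68 → 32 → 4 → 16 → 1  — base-16 happy
942: 942 → 305 → 11 → 121 → 130 → 68 → 32 → 4 → 16 → 1  — base-16 happy
943: 943 → 334 → 213 → 194 → 148 → 97 → 37 → 29 → 170 → 200 → 208 → 169 → 181 → 146 → 85 → 50 → 13 → 169  — not base-16 happy
944: 944 → 130 → 68 → 32 → 4 → 16 → 1  — base-16 happy
base-16 happy: 941, 942, 944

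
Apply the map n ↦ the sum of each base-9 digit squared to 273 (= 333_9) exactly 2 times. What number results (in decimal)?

9

273 = (3,3,3)_9 → 3² + 3² + 3² = 9 + 9 + 9 = 27
27 = (3,0)_9 → 3² + 0² = 9 + 0 = 9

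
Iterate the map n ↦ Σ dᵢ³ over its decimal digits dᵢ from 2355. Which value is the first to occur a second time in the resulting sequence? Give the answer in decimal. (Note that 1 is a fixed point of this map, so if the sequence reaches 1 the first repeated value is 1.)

2355 → 285
285 → 645
645 → 405
405 → 189
189 → 1242
1242 → 81
81 → 513
513 → 153
153 → 153  — 153 already appeared earlier.

153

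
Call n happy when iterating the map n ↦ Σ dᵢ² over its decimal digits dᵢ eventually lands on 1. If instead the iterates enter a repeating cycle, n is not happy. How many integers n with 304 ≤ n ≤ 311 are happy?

1

304: 304 → 25 → 29 → 85 → 89 → 145 → 42 → 20 → 4 → 16 → 37 → 58 → 89  (repeats 89)
305: 305 → 34 → 25 → 29 → 85 → 89 → 145 → 42 → 20 → 4 → 16 → 37 → 58 → 89  (repeats 89)
306: 306 → 45 → 41 → 17 → 50 → 25 → 29 → 85 → 89 → 145 → 42 → 20 → 4 → 16 → 37 → 58 → 89  (repeats 89)
307: 307 → 58 → 89 → 145 → 42 → 20 → 4 → 16 → 37 → 58  (repeats 58)
308: 308 → 73 → 58 → 89 → 145 → 42 → 20 → 4 → 16 → 37 → 58  (repeats 58)
309: 309 → 90 → 81 → 65 → 61 → 37 → 58 → 89 → 145 → 42 → 20 → 4 → 16 → 37  (repeats 37)
310: 310 → 10 → 1  (reaches 1)
311: 311 → 11 → 2 → 4 → 16 → 37 → 58 → 89 → 145 → 42 → 20 → 4  (repeats 4)
happy: 310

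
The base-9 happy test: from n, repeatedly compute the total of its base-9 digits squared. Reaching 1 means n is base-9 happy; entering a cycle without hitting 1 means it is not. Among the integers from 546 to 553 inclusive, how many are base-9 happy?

1

546: 546 → 108 → 10 → 2 → 4 → 16 → 50 → 50  (repeats 50)
547: 547 → 121 → 33 → 45 → 25 → 53 → 89 → 65 → 53  (repeats 53)
548: 548 → 136 → 38 → 20 → 8 → 64 → 50 → 50  (repeats 50)
549: 549 → 85 → 17 → 65 → 53 → 89 → 65  (repeats 65)
550: 550 → 86 → 26 → 68 → 74 → 68  (repeats 68)
551: 551 → 89 → 65 → 53 → 89  (repeats 89)
552: 552 → 94 → 18 → 4 → 16 → 50 → 50  (repeats 50)
553: 553 → 101 → 9 → 1  (reaches 1)
base-9 happy: 553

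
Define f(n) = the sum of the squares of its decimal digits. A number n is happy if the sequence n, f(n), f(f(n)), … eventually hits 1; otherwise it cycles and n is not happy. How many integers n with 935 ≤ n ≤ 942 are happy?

935: 935 → 115 → 27 → 53 → 34 → 25 → 29 → 85 → 89 → 145 → 42 → 20 → 4 → 16 → 37 → 58 → 89  — not happy
936: 936 → 126 → 41 → 17 → 50 → 25 → 29 → 85 → 89 → 145 → 42 → 20 → 4 → 16 → 37 → 58 → 89  — not happy
937: 937 → 139 → 91 → 82 → 68 → 100 → 1  — happy
938: 938 → 154 → 42 → 20 → 4 → 16 → 37 → 58 → 89 → 145 → 42  — not happy
939: 939 → 171 → 51 → 26 → 40 → 16 → 37 → 58 → 89 → 145 → 42 → 20 → 4 → 16  — not happy
940: 940 → 97 → 130 → 10 → 1  — happy
941: 941 → 98 → 145 → 42 → 20 → 4 → 16 → 37 → 58 → 89 → 145  — not happy
942: 942 → 101 → 2 → 4 → 16 → 37 → 58 → 89 → 145 → 42 → 20 → 4  — not happy
happy: 937, 940

2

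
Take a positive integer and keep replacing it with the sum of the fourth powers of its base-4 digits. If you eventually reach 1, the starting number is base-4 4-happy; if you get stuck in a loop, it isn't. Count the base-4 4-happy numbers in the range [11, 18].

6

11: 11 → 97 → 18 → 17 → 2 → 16 → 1  — base-4 4-happy
12: 12 → 81 → 3 → 81  — not base-4 4-happy
13: 13 → 82 → 18 → 17 → 2 → 16 → 1  — base-4 4-happy
14: 14 → 97 → 18 → 17 → 2 → 16 → 1  — base-4 4-happy
15: 15 → 162 → 48 → 81 → 3 → 81  — not base-4 4-happy
16: 16 → 1  — base-4 4-happy
17: 17 → 2 → 16 → 1  — base-4 4-happy
18: 18 → 17 → 2 → 16 → 1  — base-4 4-happy
base-4 4-happy: 11, 13, 14, 16, 17, 18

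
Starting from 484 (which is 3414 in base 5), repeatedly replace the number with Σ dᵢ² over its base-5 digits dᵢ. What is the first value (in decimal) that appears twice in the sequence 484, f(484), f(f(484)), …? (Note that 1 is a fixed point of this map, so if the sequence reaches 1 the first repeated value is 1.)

484 = (3,4,1,4)_5 → 3² + 4² + 1² + 4² = 42
42 = (1,3,2)_5 → 1² + 3² + 2² = 14
14 = (2,4)_5 → 2² + 4² = 20
20 = (4,0)_5 → 4² + 0² = 16
16 = (3,1)_5 → 3² + 1² = 10
10 = (2,0)_5 → 2² + 0² = 4
4 = (4)_5 → 4² = 16  — 16 already appeared earlier.

16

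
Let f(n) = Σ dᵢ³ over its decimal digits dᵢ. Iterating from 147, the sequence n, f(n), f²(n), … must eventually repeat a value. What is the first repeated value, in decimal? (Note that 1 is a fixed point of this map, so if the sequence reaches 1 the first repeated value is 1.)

147 → 1³ + 4³ + 7³ = 1 + 64 + 343 = 408
408 → 4³ + 0³ + 8³ = 64 + 0 + 512 = 576
576 → 5³ + 7³ + 6³ = 125 + 343 + 216 = 684
684 → 6³ + 8³ + 4³ = 216 + 512 + 64 = 792
792 → 7³ + 9³ + 2³ = 343 + 729 + 8 = 1080
1080 → 1³ + 0³ + 8³ + 0³ = 1 + 0 + 512 + 0 = 513
513 → 5³ + 1³ + 3³ = 125 + 1 + 27 = 153
153 → 1³ + 5³ + 3³ = 1 + 125 + 27 = 153  — 153 already appeared earlier.

153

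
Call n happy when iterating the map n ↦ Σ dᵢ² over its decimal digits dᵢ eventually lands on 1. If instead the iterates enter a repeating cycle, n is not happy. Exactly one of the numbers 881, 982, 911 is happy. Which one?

881: 881 → 129 → 86 → 100 → 1  — reaches 1 (happy)
982: 982 → 149 → 98 → 145 → 42 → 20 → 4 → 16 → 37 → 58 → 89 → 145  — repeats 145 (not happy)
911: 911 → 83 → 73 → 58 → 89 → 145 → 42 → 20 → 4 → 16 → 37 → 58  — repeats 58 (not happy)

881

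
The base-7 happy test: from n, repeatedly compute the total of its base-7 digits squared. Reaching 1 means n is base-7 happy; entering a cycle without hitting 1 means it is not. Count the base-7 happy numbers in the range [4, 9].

4: 4 → 16 → 8 → 2 → 4  (repeats 4)
5: 5 → 25 → 25  (repeats 25)
6: 6 → 36 → 26 → 34 → 52 → 10 → 10  (repeats 10)
7: 7 → 1  (reaches 1)
8: 8 → 2 → 4 → 16 → 8  (repeats 8)
9: 9 → 5 → 25 → 25  (repeats 25)
base-7 happy: 7

1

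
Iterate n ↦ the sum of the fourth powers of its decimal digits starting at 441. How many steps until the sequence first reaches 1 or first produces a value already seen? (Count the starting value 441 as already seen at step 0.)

15

441 → 4⁴ + 4⁴ + 1⁴ = 256 + 256 + 1 = 513
513 → 5⁴ + 1⁴ + 3⁴ = 625 + 1 + 81 = 707
707 → 7⁴ + 0⁴ + 7⁴ = 2401 + 0 + 2401 = 4802
4802 → 4⁴ + 8⁴ + 0⁴ + 2⁴ = 256 + 4096 + 0 + 16 = 4368
4368 → 4⁴ + 3⁴ + 6⁴ + 8⁴ = 256 + 81 + 1296 + 4096 = 5729
5729 → 5⁴ + 7⁴ + 2⁴ + 9⁴ = 625 + 2401 + 16 + 6561 = 9603
9603 → 9⁴ + 6⁴ + 0⁴ + 3⁴ = 6561 + 1296 + 0 + 81 = 7938
7938 → 7⁴ + 9⁴ + 3⁴ + 8⁴ = 2401 + 6561 + 81 + 4096 = 13139
13139 → 1⁴ + 3⁴ + 1⁴ + 3⁴ + 9⁴ = 1 + 81 + 1 + 81 + 6561 = 6725
6725 → 6⁴ + 7⁴ + 2⁴ + 5⁴ = 1296 + 2401 + 16 + 625 = 4338
4338 → 4⁴ + 3⁴ + 3⁴ + 8⁴ = 256 + 81 + 81 + 4096 = 4514
4514 → 4⁴ + 5⁴ + 1⁴ + 4⁴ = 256 + 625 + 1 + 256 = 1138
1138 → 1⁴ + 1⁴ + 3⁴ + 8⁴ = 1 + 1 + 81 + 4096 = 4179
4179 → 4⁴ + 1⁴ + 7⁴ + 9⁴ = 256 + 1 + 2401 + 6561 = 9219
9219 → 9⁴ + 2⁴ + 1⁴ + 9⁴ = 6561 + 16 + 1 + 6561 = 13139  — 13139 repeats.
That took 15 steps.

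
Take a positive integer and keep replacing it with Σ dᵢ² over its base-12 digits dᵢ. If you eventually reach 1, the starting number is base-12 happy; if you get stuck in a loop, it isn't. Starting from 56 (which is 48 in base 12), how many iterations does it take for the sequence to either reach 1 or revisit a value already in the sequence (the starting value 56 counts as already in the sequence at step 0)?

3

56 = (4,8)_12 → 80
80 = (6,8)_12 → 100
100 = (8,4)_12 → 80  — 80 repeats.
That took 3 steps.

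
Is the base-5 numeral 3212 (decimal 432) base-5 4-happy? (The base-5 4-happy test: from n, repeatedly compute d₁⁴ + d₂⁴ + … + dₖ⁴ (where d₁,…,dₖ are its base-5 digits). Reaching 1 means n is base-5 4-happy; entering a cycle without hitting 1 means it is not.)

432 = (3,2,1,2)_5 → 3⁴ + 2⁴ + 1⁴ + 2⁴ = 114
114 = (4,2,4)_5 → 4⁴ + 2⁴ + 4⁴ = 528
528 = (4,1,0,3)_5 → 4⁴ + 1⁴ + 0⁴ + 3⁴ = 338
338 = (2,3,2,3)_5 → 2⁴ + 3⁴ + 2⁴ + 3⁴ = 194
194 = (1,2,3,4)_5 → 1⁴ + 2⁴ + 3⁴ + 4⁴ = 354
354 = (2,4,0,4)_5 → 2⁴ + 4⁴ + 0⁴ + 4⁴ = 528  — 528 already seen; the sequence cycles without reaching 1.

not base-5 4-happy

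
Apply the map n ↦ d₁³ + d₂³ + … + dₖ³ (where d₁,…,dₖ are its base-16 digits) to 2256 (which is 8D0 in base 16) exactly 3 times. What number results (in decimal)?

3114

2256 = (8,13,0)_16 → 2709
2709 = (10,9,5)_16 → 1854
1854 = (7,3,14)_16 → 3114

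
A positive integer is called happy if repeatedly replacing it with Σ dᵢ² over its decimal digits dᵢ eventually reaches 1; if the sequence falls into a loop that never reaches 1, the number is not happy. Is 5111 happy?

happy

5111 → 5² + 1² + 1² + 1² = 28
28 → 2² + 8² = 68
68 → 6² + 8² = 100
100 → 1² + 0² + 0² = 1  — reached 1.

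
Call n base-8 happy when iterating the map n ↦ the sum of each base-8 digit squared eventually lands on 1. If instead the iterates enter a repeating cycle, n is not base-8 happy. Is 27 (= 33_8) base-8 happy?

27 = (3,3)_8 → 3² + 3² = 9 + 9 = 18
18 = (2,2)_8 → 2² + 2² = 4 + 4 = 8
8 = (1,0)_8 → 1² + 0² = 1 + 0 = 1  — reached 1.

base-8 happy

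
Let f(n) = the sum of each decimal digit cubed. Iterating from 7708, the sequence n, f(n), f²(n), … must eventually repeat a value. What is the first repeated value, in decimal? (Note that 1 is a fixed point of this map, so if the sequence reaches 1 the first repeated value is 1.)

7708 → 7³ + 7³ + 0³ + 8³ = 343 + 343 + 0 + 512 = 1198
1198 → 1³ + 1³ + 9³ + 8³ = 1 + 1 + 729 + 512 = 1243
1243 → 1³ + 2³ + 4³ + 3³ = 1 + 8 + 64 + 27 = 100
100 → 1³ + 0³ + 0³ = 1 + 0 + 0 = 1  — reached the fixed point 1.
1 → 1, so 1 is the first repeated value.

1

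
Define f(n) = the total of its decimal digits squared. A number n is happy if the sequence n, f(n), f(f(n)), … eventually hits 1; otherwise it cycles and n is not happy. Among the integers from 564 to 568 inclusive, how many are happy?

2

564: 564 → 77 → 98 → 145 → 42 → 20 → 4 → 16 → 37 → 58 → 89 → 145  — not happy
565: 565 → 86 → 100 → 1  — happy
566: 566 → 97 → 130 → 10 → 1  — happy
567: 567 → 110 → 2 → 4 → 16 → 37 → 58 → 89 → 145 → 42 → 20 → 4  — not happy
568: 568 → 125 → 30 → 9 → 81 → 65 → 61 → 37 → 58 → 89 → 145 → 42 → 20 → 4 → 16 → 37  — not happy
happy: 565, 566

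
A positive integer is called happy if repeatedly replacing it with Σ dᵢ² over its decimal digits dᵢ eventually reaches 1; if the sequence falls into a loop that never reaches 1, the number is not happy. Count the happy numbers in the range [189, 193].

189: 189 → 146 → 53 → 34 → 25 → 29 → 85 → 89 → 145 → 42 → 20 → 4 → 16 → 37 → 58 → 89  — not happy
190: 190 → 82 → 68 → 100 → 1  — happy
191: 191 → 83 → 73 → 58 → 89 → 145 → 42 → 20 → 4 → 16 → 37 → 58  — not happy
192: 192 → 86 → 100 → 1  — happy
193: 193 → 91 → 82 → 68 → 100 → 1  — happy
happy: 190, 192, 193

3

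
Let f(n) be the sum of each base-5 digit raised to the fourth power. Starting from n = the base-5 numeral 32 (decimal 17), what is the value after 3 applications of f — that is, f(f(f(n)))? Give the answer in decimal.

17 = (3,2)_5 → 3⁴ + 2⁴ = 97
97 = (3,4,2)_5 → 3⁴ + 4⁴ + 2⁴ = 353
353 = (2,4,0,3)_5 → 2⁴ + 4⁴ + 0⁴ + 3⁴ = 353

353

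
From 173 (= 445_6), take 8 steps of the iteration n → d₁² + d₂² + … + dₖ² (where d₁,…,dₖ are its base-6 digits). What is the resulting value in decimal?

20

173 = (4,4,5)_6 → 4² + 4² + 5² = 57
57 = (1,3,3)_6 → 1² + 3² + 3² = 19
19 = (3,1)_6 → 3² + 1² = 10
10 = (1,4)_6 → 1² + 4² = 17
17 = (2,5)_6 → 2² + 5² = 29
29 = (4,5)_6 → 4² + 5² = 41
41 = (1,0,5)_6 → 1² + 0² + 5² = 26
26 = (4,2)_6 → 4² + 2² = 20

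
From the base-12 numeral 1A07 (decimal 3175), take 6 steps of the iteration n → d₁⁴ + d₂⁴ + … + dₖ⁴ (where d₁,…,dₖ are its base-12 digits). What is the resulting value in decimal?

3175 = (1,10,0,7)_12 → 1⁴ + 10⁴ + 0⁴ + 7⁴ = 1 + 10000 + 0 + 2401 = 12402
12402 = (7,2,1,6)_12 → 7⁴ + 2⁴ + 1⁴ + 6⁴ = 2401 + 16 + 1 + 1296 = 3714
3714 = (2,1,9,6)_12 → 2⁴ + 1⁴ + 9⁴ + 6⁴ = 16 + 1 + 6561 + 1296 = 7874
7874 = (4,6,8,2)_12 → 4⁴ + 6⁴ + 8⁴ + 2⁴ = 256 + 1296 + 4096 + 16 = 5664
5664 = (3,3,4,0)_12 → 3⁴ + 3⁴ + 4⁴ + 0⁴ = 81 + 81 + 256 + 0 = 418
418 = (2,10,10)_12 → 2⁴ + 10⁴ + 10⁴ = 16 + 10000 + 10000 = 20016

20016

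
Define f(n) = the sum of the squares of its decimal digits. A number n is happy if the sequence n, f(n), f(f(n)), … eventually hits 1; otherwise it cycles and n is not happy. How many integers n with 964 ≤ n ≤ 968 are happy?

964: 964 → 133 → 19 → 82 → 68 → 100 → 1  — happy
965: 965 → 142 → 21 → 5 → 25 → 29 → 85 → 89 → 145 → 42 → 20 → 4 → 16 → 37 → 58 → 89  — not happy
966: 966 → 153 → 35 → 34 → 25 → 29 → 85 → 89 → 145 → 42 → 20 → 4 → 16 → 37 → 58 → 89  — not happy
967: 967 → 166 → 73 → 58 → 89 → 145 → 42 → 20 → 4 → 16 → 37 → 58  — not happy
968: 968 → 181 → 66 → 72 → 53 → 34 → 25 → 29 → 85 → 89 → 145 → 42 → 20 → 4 → 16 → 37 → 58 → 89  — not happy
happy: 964

1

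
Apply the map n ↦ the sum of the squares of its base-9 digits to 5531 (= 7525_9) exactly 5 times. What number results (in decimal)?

5531 = (7,5,2,5)_9 → 7² + 5² + 2² + 5² = 49 + 25 + 4 + 25 = 103
103 = (1,2,4)_9 → 1² + 2² + 4² = 1 + 4 + 16 = 21
21 = (2,3)_9 → 2² + 3² = 4 + 9 = 13
13 = (1,4)_9 → 1² + 4² = 1 + 16 = 17
17 = (1,8)_9 → 1² + 8² = 1 + 64 = 65

65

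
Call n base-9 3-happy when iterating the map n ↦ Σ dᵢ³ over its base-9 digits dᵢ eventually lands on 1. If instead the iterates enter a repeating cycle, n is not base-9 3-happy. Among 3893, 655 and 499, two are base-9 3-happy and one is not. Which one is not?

655

3893: 3893 → 277 → 397 → 577 → 345 → 99 → 9 → 1  — reaches 1 (base-9 3-happy)
655: 655 → 855 → 127 → 127  — repeats 127 (not base-9 3-happy)
499: 499 → 281 → 99 → 9 → 1  — reaches 1 (base-9 3-happy)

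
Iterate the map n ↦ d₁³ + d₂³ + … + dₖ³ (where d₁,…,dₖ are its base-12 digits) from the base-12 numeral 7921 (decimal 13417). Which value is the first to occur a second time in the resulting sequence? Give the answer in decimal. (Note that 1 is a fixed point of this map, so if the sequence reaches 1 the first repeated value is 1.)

1539

13417 = (7,9,2,1)_12 → 7³ + 9³ + 2³ + 1³ = 1081
1081 = (7,6,1)_12 → 7³ + 6³ + 1³ = 560
560 = (3,10,8)_12 → 3³ + 10³ + 8³ = 1539
1539 = (10,8,3)_12 → 10³ + 8³ + 3³ = 1539  — 1539 already appeared earlier.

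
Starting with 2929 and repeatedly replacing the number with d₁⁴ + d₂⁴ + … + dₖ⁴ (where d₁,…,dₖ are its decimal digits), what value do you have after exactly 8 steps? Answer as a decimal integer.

2929 → 2⁴ + 9⁴ + 2⁴ + 9⁴ = 16 + 6561 + 16 + 6561 = 13154
13154 → 1⁴ + 3⁴ + 1⁴ + 5⁴ + 4⁴ = 1 + 81 + 1 + 625 + 256 = 964
964 → 9⁴ + 6⁴ + 4⁴ = 6561 + 1296 + 256 = 8113
8113 → 8⁴ + 1⁴ + 1⁴ + 3⁴ = 4096 + 1 + 1 + 81 = 4179
4179 → 4⁴ + 1⁴ + 7⁴ + 9⁴ = 256 + 1 + 2401 + 6561 = 9219
9219 → 9⁴ + 2⁴ + 1⁴ + 9⁴ = 6561 + 16 + 1 + 6561 = 13139
13139 → 1⁴ + 3⁴ + 1⁴ + 3⁴ + 9⁴ = 1 + 81 + 1 + 81 + 6561 = 6725
6725 → 6⁴ + 7⁴ + 2⁴ + 5⁴ = 1296 + 2401 + 16 + 625 = 4338

4338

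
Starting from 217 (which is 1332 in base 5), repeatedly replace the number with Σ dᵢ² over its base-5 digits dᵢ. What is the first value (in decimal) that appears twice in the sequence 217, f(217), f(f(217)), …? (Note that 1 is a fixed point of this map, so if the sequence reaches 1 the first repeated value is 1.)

1

217 = (1,3,3,2)_5 → 1² + 3² + 3² + 2² = 23
23 = (4,3)_5 → 4² + 3² = 25
25 = (1,0,0)_5 → 1² + 0² + 0² = 1  — reached the fixed point 1.
1 → 1, so 1 is the first repeated value.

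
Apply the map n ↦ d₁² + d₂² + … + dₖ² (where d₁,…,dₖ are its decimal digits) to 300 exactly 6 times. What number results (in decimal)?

58

300 → 9
9 → 81
81 → 65
65 → 61
61 → 37
37 → 58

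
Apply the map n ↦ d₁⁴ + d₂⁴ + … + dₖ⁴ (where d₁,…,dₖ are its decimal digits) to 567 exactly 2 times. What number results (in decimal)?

567 → 5⁴ + 6⁴ + 7⁴ = 625 + 1296 + 2401 = 4322
4322 → 4⁴ + 3⁴ + 2⁴ + 2⁴ = 256 + 81 + 16 + 16 = 369

369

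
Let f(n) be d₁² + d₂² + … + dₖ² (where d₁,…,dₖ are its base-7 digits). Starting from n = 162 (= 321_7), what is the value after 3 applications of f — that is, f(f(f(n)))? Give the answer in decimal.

162 = (3,2,1)_7 → 3² + 2² + 1² = 14
14 = (2,0)_7 → 2² + 0² = 4
4 = (4)_7 → 4² = 16

16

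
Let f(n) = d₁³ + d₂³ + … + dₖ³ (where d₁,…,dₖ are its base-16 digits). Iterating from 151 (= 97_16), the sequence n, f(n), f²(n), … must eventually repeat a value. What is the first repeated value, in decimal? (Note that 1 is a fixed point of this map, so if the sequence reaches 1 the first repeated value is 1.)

1456

151 = (9,7)_16 → 9³ + 7³ = 729 + 343 = 1072
1072 = (4,3,0)_16 → 4³ + 3³ + 0³ = 64 + 27 + 0 = 91
91 = (5,11)_16 → 5³ + 11³ = 125 + 1331 = 1456
1456 = (5,11,0)_16 → 5³ + 11³ + 0³ = 125 + 1331 + 0 = 1456  — 1456 already appeared earlier.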